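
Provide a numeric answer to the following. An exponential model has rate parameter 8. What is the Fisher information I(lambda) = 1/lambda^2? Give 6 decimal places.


Fisher information for exponential: I(lambda) = 1/lambda^2.
lambda = 8, lambda^2 = 64.
I = 1/64 = 0.015625

0.015625


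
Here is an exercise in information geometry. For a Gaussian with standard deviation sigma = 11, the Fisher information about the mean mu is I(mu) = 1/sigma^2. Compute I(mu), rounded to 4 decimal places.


The Fisher information for the mean of a normal distribution is I(mu) = 1/sigma^2.
sigma = 11, so sigma^2 = 121.
I(mu) = 1/121 = 0.0083

0.0083


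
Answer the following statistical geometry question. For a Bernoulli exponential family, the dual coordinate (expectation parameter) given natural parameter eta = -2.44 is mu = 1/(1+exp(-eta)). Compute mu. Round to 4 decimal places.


Dual coordinate (expectation parameter) for Bernoulli:
mu = 1/(1+exp(-eta)).
eta = -2.44.
exp(-eta) = exp(2.44) = 11.473041.
mu = 1/(1+11.473041) = 0.0802

0.0802


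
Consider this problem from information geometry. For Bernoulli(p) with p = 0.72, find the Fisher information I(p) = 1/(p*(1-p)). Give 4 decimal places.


For Bernoulli(p), Fisher information is I(p) = 1/(p*(1-p)).
p = 0.72, 1-p = 0.28.
p*(1-p) = 0.2016.
I(p) = 1/0.2016 = 4.9603

4.9603


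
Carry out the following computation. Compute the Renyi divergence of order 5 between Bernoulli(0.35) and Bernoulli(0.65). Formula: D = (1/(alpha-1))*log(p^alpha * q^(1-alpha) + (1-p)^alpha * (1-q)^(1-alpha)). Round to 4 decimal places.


Renyi divergence of order alpha between Bernoulli distributions:
D = (1/(alpha-1))*log(p^alpha * q^(1-alpha) + (1-p)^alpha * (1-q)^(1-alpha)).
alpha = 5, p = 0.35, q = 0.65.
p^alpha * q^(1-alpha) = 0.35^5 * 0.65^-4 = 0.029423.
(1-p)^alpha * (1-q)^(1-alpha) = 0.65^5 * 0.35^-4 = 7.732049.
sum = 0.029423 + 7.732049 = 7.761472.
D = (1/4)*log(7.761472) = 0.5123

0.5123


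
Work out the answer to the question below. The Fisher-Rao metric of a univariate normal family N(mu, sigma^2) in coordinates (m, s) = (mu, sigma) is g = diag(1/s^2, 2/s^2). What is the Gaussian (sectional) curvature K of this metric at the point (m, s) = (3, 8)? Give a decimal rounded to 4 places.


The metric has the form g = (A dm^2 + B ds^2)/s^2 with A = 1, B = 2.
Substitute u = sqrt(A/B)*m: g = B*(du^2 + ds^2)/s^2, i.e. B times the
Poincare upper half-plane metric, which has constant Gaussian curvature -1.
Scaling a 2D metric by a constant c divides the Gaussian curvature by c,
so K = -1/B = -1/(2) = -0.5000 everywhere (the point (m, s) = (3, 8) is irrelevant:
the curvature is constant).
The requested Gaussian curvature is K = -0.5000.

-0.5000


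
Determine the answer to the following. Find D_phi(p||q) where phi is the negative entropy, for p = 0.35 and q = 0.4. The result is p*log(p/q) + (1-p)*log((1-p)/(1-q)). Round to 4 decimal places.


Bregman divergence with negative entropy generator:
D = p*log(p/q) + (1-p)*log((1-p)/(1-q)).
p = 0.35, q = 0.4.
p*log(p/q) = 0.35*log(0.35/0.4) = -0.046736.
(1-p)*log((1-p)/(1-q)) = 0.65*log(0.65/0.6) = 0.052028.
D = -0.046736 + 0.052028 = 0.0053

0.0053


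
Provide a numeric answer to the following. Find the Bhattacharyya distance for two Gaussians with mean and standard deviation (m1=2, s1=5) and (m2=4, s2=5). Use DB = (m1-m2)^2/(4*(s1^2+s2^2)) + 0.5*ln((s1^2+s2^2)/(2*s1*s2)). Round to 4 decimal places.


Bhattacharyya distance between two Gaussians:
DB = (m1-m2)^2/(4*(s1^2+s2^2)) + (1/2)*ln((s1^2+s2^2)/(2*s1*s2)).
(m1-m2)^2 = (-2)^2 = 4.
s1^2+s2^2 = 25 + 25 = 50.
term1 = 4/200 = 0.02.
term2 = 0.5*ln(50/50.0) = 0.0.
DB = 0.02 + 0.0 = 0.0200

0.0200


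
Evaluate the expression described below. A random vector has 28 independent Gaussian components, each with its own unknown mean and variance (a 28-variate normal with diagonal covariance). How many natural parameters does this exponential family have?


Exponential family dimension calculation:
Each univariate normal has two natural parameters (mu/sigma^2 and -1/(2 sigma^2)).
With 28 independent components, dim = 2 * 28 = 56.

56


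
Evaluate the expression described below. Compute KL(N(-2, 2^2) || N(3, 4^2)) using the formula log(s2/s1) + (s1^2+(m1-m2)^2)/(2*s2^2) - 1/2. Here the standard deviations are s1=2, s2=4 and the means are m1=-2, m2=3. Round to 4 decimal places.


KL divergence between normal distributions:
KL = log(s2/s1) + (s1^2 + (m1-m2)^2)/(2*s2^2) - 1/2.
log(4/2) = 0.693147.
(2^2 + (-2-3)^2)/(2*4^2) = (4 + 25)/32 = 0.90625.
KL = 0.693147 + 0.90625 - 0.5 = 1.0994

1.0994


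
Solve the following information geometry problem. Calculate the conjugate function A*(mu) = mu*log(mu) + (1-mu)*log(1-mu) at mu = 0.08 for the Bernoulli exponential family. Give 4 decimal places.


Legendre transform for Bernoulli:
A*(mu) = mu*log(mu) + (1-mu)*log(1-mu).
mu = 0.08, 1-mu = 0.92.
mu*log(mu) = 0.08*log(0.08) = -0.202058.
(1-mu)*log(1-mu) = 0.92*log(0.92) = -0.076711.
A* = -0.202058 + -0.076711 = -0.2788

-0.2788


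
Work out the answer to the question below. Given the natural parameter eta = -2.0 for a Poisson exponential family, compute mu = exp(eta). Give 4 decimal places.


Expectation parameter for Poisson exponential family:
mu = exp(eta).
eta = -2.0.
mu = exp(-2.0) = 0.1353

0.1353


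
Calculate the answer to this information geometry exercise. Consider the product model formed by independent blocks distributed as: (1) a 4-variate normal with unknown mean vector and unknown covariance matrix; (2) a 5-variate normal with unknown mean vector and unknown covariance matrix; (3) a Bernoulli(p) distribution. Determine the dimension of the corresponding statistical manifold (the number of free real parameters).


The dimension of a statistical manifold equals the number of free
(independent) real parameters of the model. For a product of independent
blocks the parameter counts add.
- 4-variate normal: 4 (mean) + 4*5/2 = 10 (symmetric covariance) = 14.
- 5-variate normal: 5 (mean) + 5*6/2 = 15 (symmetric covariance) = 20.
- Bernoulli (p): 1.
Total = 14 + 20 + 1 = 35.
Dimension = 35

35


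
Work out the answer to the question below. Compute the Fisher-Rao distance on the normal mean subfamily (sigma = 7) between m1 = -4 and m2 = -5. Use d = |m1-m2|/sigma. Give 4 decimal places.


On the fixed-variance normal subfamily, geodesic distance = |m1-m2|/sigma.
|-4 - -5| = 1.
sigma = 7.
d = 1/7 = 0.1429

0.1429


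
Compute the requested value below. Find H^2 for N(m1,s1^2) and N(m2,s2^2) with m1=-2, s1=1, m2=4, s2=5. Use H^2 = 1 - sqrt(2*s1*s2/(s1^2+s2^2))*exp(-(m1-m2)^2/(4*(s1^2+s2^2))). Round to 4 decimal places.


Squared Hellinger distance for Gaussians:
H^2 = 1 - sqrt(2*s1*s2/(s1^2+s2^2)) * exp(-(m1-m2)^2/(4*(s1^2+s2^2))).
s1^2 = 1, s2^2 = 25, s1^2+s2^2 = 26.
sqrt(2*1*5/(26)) = 0.620174.
(m1-m2)^2 = (-6)^2 = 36.
exp(-36/(4*26)) = exp(-0.346154) = 0.707404.
H^2 = 1 - 0.620174*0.707404 = 0.5613

0.5613


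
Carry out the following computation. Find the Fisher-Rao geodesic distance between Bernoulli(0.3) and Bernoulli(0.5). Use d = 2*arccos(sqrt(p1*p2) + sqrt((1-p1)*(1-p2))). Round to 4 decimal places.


Geodesic distance on Bernoulli manifold:
d(p1,p2) = 2*arccos(sqrt(p1*p2) + sqrt((1-p1)*(1-p2))).
sqrt(p1*p2) = sqrt(0.3*0.5) = 0.387298.
sqrt((1-p1)*(1-p2)) = sqrt(0.7*0.5) = 0.591608.
arg = 0.387298 + 0.591608 = 0.978906.
d = 2*arccos(0.978906) = 0.4115

0.4115


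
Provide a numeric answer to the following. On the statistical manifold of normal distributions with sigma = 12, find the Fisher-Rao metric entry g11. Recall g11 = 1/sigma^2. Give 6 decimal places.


For the 2-parameter normal family, the Fisher metric has:
  g11 = 1/sigma^2, g22 = 2/sigma^2.
sigma = 12, sigma^2 = 144.
g11 = 0.006944

0.006944


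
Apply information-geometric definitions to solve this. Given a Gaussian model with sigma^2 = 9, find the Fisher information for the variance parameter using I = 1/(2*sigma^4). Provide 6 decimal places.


Fisher information for variance: I(sigma^2) = 1/(2*sigma^4).
sigma^2 = 9, so sigma^4 = 81.
I = 1/(2*81) = 1/162 = 0.006173

0.006173


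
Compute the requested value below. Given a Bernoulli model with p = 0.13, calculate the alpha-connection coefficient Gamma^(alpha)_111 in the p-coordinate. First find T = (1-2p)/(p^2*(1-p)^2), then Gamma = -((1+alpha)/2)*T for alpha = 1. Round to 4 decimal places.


Skewness (Amari-Chentsov) tensor: T = (1-2p)/(p^2*(1-p)^2).
p = 0.13, 1-2p = 0.74, p^2 = 0.0169, (1-p)^2 = 0.7569.
T = 0.74/(0.0169 * 0.7569) = 57.850419.
In the p-coordinate, Gamma^(alpha) = Gamma^(0) - (alpha/2)*T with Gamma^(0) = (1/2)*g'(p) = -T/2,
so Gamma^(alpha) = -((1+alpha)/2)*T.
alpha = 1, -(1+alpha)/2 = -1.0.
Gamma = -1.0 * 57.850419 = -57.8504

-57.8504


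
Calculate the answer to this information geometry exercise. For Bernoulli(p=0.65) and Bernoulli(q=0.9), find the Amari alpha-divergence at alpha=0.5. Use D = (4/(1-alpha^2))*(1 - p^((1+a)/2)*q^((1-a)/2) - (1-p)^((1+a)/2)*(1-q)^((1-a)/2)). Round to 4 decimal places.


Amari alpha-divergence:
D = (4/(1-alpha^2))*(1 - p^((1+a)/2)*q^((1-a)/2) - (1-p)^((1+a)/2)*(1-q)^((1-a)/2)).
alpha = 0.5, p = 0.65, q = 0.9.
e1 = (1+alpha)/2 = 0.75, e2 = (1-alpha)/2 = 0.25.
t1 = p^e1 * q^e2 = 0.65^0.75 * 0.9^0.25 = 0.705092.
t2 = (1-p)^e1 * (1-q)^e2 = 0.35^0.75 * 0.1^0.25 = 0.255889.
4/(1-alpha^2) = 5.333333.
D = 5.333333*(1 - 0.705092 - 0.255889) = 0.2081

0.2081


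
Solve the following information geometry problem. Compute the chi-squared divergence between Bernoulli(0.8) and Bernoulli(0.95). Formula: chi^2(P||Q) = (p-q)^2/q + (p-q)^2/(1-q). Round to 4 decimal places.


Chi-squared divergence between Bernoulli distributions:
chi^2 = (p-q)^2/q + (p-q)^2/(1-q).
p = 0.8, q = 0.95, p-q = -0.15.
(p-q)^2 = 0.0225.
term1 = 0.0225/0.95 = 0.023684.
term2 = 0.0225/0.05 = 0.45.
chi^2 = 0.023684 + 0.45 = 0.4737

0.4737


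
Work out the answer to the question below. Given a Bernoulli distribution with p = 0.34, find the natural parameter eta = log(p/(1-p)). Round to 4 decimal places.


Natural parameter for Bernoulli: eta = log(p/(1-p)).
p = 0.34, 1-p = 0.66.
p/(1-p) = 0.515152.
eta = log(0.515152) = -0.6633

-0.6633


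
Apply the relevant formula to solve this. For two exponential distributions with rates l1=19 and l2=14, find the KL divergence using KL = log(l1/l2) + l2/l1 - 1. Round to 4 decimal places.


KL divergence for exponential family:
KL = log(l1/l2) + l2/l1 - 1.
log(19/14) = 0.305382.
14/19 = 0.736842.
KL = 0.305382 + 0.736842 - 1 = 0.0422

0.0422


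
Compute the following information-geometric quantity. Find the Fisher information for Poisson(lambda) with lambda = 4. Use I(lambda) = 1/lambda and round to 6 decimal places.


Fisher information for Poisson: I(lambda) = 1/lambda.
lambda = 4.
I(lambda) = 1/4 = 0.250000

0.250000


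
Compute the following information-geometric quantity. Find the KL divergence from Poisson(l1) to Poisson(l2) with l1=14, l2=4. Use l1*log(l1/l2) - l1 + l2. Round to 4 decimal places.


KL divergence for Poisson:
KL = l1*log(l1/l2) - l1 + l2.
l1 = 14, l2 = 4.
log(14/4) = 1.252763.
l1*log(l1/l2) = 14 * 1.252763 = 17.538682.
KL = 17.538682 - 14 + 4 = 7.5387

7.5387


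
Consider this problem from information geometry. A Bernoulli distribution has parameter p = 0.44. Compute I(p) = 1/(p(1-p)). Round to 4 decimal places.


For Bernoulli(p), Fisher information is I(p) = 1/(p*(1-p)).
p = 0.44, 1-p = 0.56.
p*(1-p) = 0.2464.
I(p) = 1/0.2464 = 4.0584

4.0584


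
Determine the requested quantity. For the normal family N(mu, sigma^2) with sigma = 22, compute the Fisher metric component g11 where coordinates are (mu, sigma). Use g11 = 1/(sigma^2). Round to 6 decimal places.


For the 2-parameter normal family, the Fisher metric has:
  g11 = 1/sigma^2, g22 = 2/sigma^2.
sigma = 22, sigma^2 = 484.
g11 = 0.002066

0.002066


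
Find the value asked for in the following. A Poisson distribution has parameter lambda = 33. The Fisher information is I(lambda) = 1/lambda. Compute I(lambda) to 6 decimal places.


Fisher information for Poisson: I(lambda) = 1/lambda.
lambda = 33.
I(lambda) = 1/33 = 0.030303

0.030303


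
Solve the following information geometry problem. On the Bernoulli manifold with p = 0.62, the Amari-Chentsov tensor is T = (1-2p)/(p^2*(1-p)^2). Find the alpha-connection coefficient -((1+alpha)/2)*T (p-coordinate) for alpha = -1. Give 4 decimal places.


Skewness (Amari-Chentsov) tensor: T = (1-2p)/(p^2*(1-p)^2).
p = 0.62, 1-2p = -0.24, p^2 = 0.3844, (1-p)^2 = 0.1444.
T = -0.24/(0.3844 * 0.1444) = -4.323751.
In the p-coordinate, Gamma^(alpha) = Gamma^(0) - (alpha/2)*T with Gamma^(0) = (1/2)*g'(p) = -T/2,
so Gamma^(alpha) = -((1+alpha)/2)*T.
alpha = -1, -(1+alpha)/2 = 0.0.
Gamma = 0.0 * -4.323751 = 0.0000

0.0000


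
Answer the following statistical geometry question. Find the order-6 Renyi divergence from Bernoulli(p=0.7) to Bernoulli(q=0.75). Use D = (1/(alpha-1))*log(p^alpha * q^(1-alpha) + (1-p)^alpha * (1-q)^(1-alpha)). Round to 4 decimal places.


Renyi divergence of order alpha between Bernoulli distributions:
D = (1/(alpha-1))*log(p^alpha * q^(1-alpha) + (1-p)^alpha * (1-q)^(1-alpha)).
alpha = 6, p = 0.7, q = 0.75.
p^alpha * q^(1-alpha) = 0.7^6 * 0.75^-5 = 0.495772.
(1-p)^alpha * (1-q)^(1-alpha) = 0.3^6 * 0.25^-5 = 0.746496.
sum = 0.495772 + 0.746496 = 1.242268.
D = (1/5)*log(1.242268) = 0.0434

0.0434


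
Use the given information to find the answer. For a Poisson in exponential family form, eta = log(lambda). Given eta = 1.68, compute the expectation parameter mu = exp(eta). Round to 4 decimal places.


Expectation parameter for Poisson exponential family:
mu = exp(eta).
eta = 1.68.
mu = exp(1.68) = 5.3656

5.3656


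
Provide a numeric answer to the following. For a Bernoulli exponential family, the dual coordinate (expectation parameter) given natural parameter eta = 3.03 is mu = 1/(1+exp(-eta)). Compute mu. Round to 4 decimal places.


Dual coordinate (expectation parameter) for Bernoulli:
mu = 1/(1+exp(-eta)).
eta = 3.03.
exp(-eta) = exp(-3.03) = 0.048316.
mu = 1/(1+0.048316) = 0.9539

0.9539


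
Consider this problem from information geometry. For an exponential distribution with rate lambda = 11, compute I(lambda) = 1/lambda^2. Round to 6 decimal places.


Fisher information for exponential: I(lambda) = 1/lambda^2.
lambda = 11, lambda^2 = 121.
I = 1/121 = 0.008264

0.008264


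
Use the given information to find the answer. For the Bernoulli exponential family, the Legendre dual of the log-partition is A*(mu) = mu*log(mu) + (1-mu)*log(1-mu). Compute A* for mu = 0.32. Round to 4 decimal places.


Legendre transform for Bernoulli:
A*(mu) = mu*log(mu) + (1-mu)*log(1-mu).
mu = 0.32, 1-mu = 0.68.
mu*log(mu) = 0.32*log(0.32) = -0.364619.
(1-mu)*log(1-mu) = 0.68*log(0.68) = -0.26225.
A* = -0.364619 + -0.26225 = -0.6269

-0.6269


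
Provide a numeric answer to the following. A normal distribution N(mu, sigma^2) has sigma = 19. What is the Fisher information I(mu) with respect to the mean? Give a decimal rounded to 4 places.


The Fisher information for the mean of a normal distribution is I(mu) = 1/sigma^2.
sigma = 19, so sigma^2 = 361.
I(mu) = 1/361 = 0.0028

0.0028


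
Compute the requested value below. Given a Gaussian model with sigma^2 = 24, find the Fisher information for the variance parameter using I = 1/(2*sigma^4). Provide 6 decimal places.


Fisher information for variance: I(sigma^2) = 1/(2*sigma^4).
sigma^2 = 24, so sigma^4 = 576.
I = 1/(2*576) = 1/1152 = 0.000868

0.000868


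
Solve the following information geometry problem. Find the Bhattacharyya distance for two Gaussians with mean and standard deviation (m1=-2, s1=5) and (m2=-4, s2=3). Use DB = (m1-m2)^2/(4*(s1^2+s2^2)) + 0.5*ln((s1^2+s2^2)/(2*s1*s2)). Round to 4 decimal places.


Bhattacharyya distance between two Gaussians:
DB = (m1-m2)^2/(4*(s1^2+s2^2)) + (1/2)*ln((s1^2+s2^2)/(2*s1*s2)).
(m1-m2)^2 = (2)^2 = 4.
s1^2+s2^2 = 25 + 9 = 34.
term1 = 4/136 = 0.029412.
term2 = 0.5*ln(34/30.0) = 0.062582.
DB = 0.029412 + 0.062582 = 0.0920

0.0920


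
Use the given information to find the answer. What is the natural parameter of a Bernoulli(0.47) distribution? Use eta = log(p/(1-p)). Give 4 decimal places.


Natural parameter for Bernoulli: eta = log(p/(1-p)).
p = 0.47, 1-p = 0.53.
p/(1-p) = 0.886792.
eta = log(0.886792) = -0.1201

-0.1201


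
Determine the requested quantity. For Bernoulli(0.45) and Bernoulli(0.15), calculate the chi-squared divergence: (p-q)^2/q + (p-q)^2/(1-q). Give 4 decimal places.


Chi-squared divergence between Bernoulli distributions:
chi^2 = (p-q)^2/q + (p-q)^2/(1-q).
p = 0.45, q = 0.15, p-q = 0.3.
(p-q)^2 = 0.09.
term1 = 0.09/0.15 = 0.6.
term2 = 0.09/0.85 = 0.105882.
chi^2 = 0.6 + 0.105882 = 0.7059

0.7059


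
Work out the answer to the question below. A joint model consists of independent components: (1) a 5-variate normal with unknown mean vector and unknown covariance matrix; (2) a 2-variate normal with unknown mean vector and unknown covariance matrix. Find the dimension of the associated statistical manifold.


The dimension of a statistical manifold equals the number of free
(independent) real parameters of the model. For a product of independent
blocks the parameter counts add.
- 5-variate normal: 5 (mean) + 5*6/2 = 15 (symmetric covariance) = 20.
- 2-variate normal: 2 (mean) + 2*3/2 = 3 (symmetric covariance) = 5.
Total = 20 + 5 = 25.
Dimension = 25

25


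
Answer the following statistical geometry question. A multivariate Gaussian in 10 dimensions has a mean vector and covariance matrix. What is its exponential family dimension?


Exponential family dimension calculation:
For 10-dim MVN: mean has 10 params, covariance has 10*11/2 = 55 unique entries.
Total dim = 10 + 55 = 65.

65


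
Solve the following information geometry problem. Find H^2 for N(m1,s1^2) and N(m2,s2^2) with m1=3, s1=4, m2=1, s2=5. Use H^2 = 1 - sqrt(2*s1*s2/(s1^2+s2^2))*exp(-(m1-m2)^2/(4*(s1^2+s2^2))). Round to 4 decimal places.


Squared Hellinger distance for Gaussians:
H^2 = 1 - sqrt(2*s1*s2/(s1^2+s2^2)) * exp(-(m1-m2)^2/(4*(s1^2+s2^2))).
s1^2 = 16, s2^2 = 25, s1^2+s2^2 = 41.
sqrt(2*4*5/(41)) = 0.98773.
(m1-m2)^2 = (2)^2 = 4.
exp(-4/(4*41)) = exp(-0.02439) = 0.975905.
H^2 = 1 - 0.98773*0.975905 = 0.0361

0.0361


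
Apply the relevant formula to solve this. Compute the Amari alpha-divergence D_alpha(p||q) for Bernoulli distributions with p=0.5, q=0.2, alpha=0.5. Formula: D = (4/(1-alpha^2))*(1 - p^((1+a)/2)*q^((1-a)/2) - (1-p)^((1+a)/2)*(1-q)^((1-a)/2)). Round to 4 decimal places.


Amari alpha-divergence:
D = (4/(1-alpha^2))*(1 - p^((1+a)/2)*q^((1-a)/2) - (1-p)^((1+a)/2)*(1-q)^((1-a)/2)).
alpha = 0.5, p = 0.5, q = 0.2.
e1 = (1+alpha)/2 = 0.75, e2 = (1-alpha)/2 = 0.25.
t1 = p^e1 * q^e2 = 0.5^0.75 * 0.2^0.25 = 0.397635.
t2 = (1-p)^e1 * (1-q)^e2 = 0.5^0.75 * 0.8^0.25 = 0.562341.
4/(1-alpha^2) = 5.333333.
D = 5.333333*(1 - 0.397635 - 0.562341) = 0.2135

0.2135


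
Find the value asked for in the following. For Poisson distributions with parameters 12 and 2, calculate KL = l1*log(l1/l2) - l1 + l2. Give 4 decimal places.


KL divergence for Poisson:
KL = l1*log(l1/l2) - l1 + l2.
l1 = 12, l2 = 2.
log(12/2) = 1.791759.
l1*log(l1/l2) = 12 * 1.791759 = 21.501114.
KL = 21.501114 - 12 + 2 = 11.5011

11.5011


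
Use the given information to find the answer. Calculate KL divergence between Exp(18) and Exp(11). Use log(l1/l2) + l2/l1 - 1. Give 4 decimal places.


KL divergence for exponential family:
KL = log(l1/l2) + l2/l1 - 1.
log(18/11) = 0.492476.
11/18 = 0.611111.
KL = 0.492476 + 0.611111 - 1 = 0.1036

0.1036


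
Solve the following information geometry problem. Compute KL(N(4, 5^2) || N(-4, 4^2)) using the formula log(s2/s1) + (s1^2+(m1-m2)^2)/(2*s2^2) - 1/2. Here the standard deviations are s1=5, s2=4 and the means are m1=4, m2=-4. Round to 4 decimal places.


KL divergence between normal distributions:
KL = log(s2/s1) + (s1^2 + (m1-m2)^2)/(2*s2^2) - 1/2.
log(4/5) = -0.223144.
(5^2 + (4--4)^2)/(2*4^2) = (25 + 64)/32 = 2.78125.
KL = -0.223144 + 2.78125 - 0.5 = 2.0581

2.0581


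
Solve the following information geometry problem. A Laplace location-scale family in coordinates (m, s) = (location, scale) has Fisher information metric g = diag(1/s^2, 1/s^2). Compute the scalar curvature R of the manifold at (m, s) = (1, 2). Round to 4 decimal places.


The metric has the form g = (A dm^2 + B ds^2)/s^2 with A = 1, B = 1.
Substitute u = sqrt(A/B)*m: g = B*(du^2 + ds^2)/s^2, i.e. B times the
Poincare upper half-plane metric, which has constant Gaussian curvature -1.
Scaling a 2D metric by a constant c divides the Gaussian curvature by c,
so K = -1/B = -1/(1) = -1.0000 everywhere (the point (m, s) = (1, 2) is irrelevant:
the curvature is constant).
Scalar curvature in dimension 2: R = 2K = -2/(1) = -2.0000.

-2.0000


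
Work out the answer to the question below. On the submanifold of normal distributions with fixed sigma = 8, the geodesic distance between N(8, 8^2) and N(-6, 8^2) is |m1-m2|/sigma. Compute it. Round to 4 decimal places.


On the fixed-variance normal subfamily, geodesic distance = |m1-m2|/sigma.
|8 - -6| = 14.
sigma = 8.
d = 14/8 = 1.7500

1.7500


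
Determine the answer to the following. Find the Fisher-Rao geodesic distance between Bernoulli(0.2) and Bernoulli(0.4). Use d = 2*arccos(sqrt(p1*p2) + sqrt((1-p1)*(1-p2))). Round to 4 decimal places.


Geodesic distance on Bernoulli manifold:
d(p1,p2) = 2*arccos(sqrt(p1*p2) + sqrt((1-p1)*(1-p2))).
sqrt(p1*p2) = sqrt(0.2*0.4) = 0.282843.
sqrt((1-p1)*(1-p2)) = sqrt(0.8*0.6) = 0.69282.
arg = 0.282843 + 0.69282 = 0.975663.
d = 2*arccos(0.975663) = 0.4421

0.4421


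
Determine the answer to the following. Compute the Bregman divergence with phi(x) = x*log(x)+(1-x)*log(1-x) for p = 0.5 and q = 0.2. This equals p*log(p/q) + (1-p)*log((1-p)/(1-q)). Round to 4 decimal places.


Bregman divergence with negative entropy generator:
D = p*log(p/q) + (1-p)*log((1-p)/(1-q)).
p = 0.5, q = 0.2.
p*log(p/q) = 0.5*log(0.5/0.2) = 0.458145.
(1-p)*log((1-p)/(1-q)) = 0.5*log(0.5/0.8) = -0.235002.
D = 0.458145 + -0.235002 = 0.2231

0.2231


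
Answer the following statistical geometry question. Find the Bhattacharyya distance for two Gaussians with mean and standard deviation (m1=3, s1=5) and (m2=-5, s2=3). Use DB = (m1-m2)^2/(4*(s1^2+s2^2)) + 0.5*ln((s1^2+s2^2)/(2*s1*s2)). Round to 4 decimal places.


Bhattacharyya distance between two Gaussians:
DB = (m1-m2)^2/(4*(s1^2+s2^2)) + (1/2)*ln((s1^2+s2^2)/(2*s1*s2)).
(m1-m2)^2 = (8)^2 = 64.
s1^2+s2^2 = 25 + 9 = 34.
term1 = 64/136 = 0.470588.
term2 = 0.5*ln(34/30.0) = 0.062582.
DB = 0.470588 + 0.062582 = 0.5332

0.5332


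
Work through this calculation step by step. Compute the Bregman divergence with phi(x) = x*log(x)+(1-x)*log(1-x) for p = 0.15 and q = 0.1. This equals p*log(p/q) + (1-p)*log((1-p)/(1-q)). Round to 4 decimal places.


Bregman divergence with negative entropy generator:
D = p*log(p/q) + (1-p)*log((1-p)/(1-q)).
p = 0.15, q = 0.1.
p*log(p/q) = 0.15*log(0.15/0.1) = 0.06082.
(1-p)*log((1-p)/(1-q)) = 0.85*log(0.85/0.9) = -0.048585.
D = 0.06082 + -0.048585 = 0.0122

0.0122


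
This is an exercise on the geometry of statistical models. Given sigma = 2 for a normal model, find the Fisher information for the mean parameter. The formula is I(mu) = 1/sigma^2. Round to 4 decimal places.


The Fisher information for the mean of a normal distribution is I(mu) = 1/sigma^2.
sigma = 2, so sigma^2 = 4.
I(mu) = 1/4 = 0.2500

0.2500


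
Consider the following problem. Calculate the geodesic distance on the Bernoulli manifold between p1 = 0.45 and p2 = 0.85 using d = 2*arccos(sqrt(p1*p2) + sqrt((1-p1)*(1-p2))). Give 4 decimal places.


Geodesic distance on Bernoulli manifold:
d(p1,p2) = 2*arccos(sqrt(p1*p2) + sqrt((1-p1)*(1-p2))).
sqrt(p1*p2) = sqrt(0.45*0.85) = 0.618466.
sqrt((1-p1)*(1-p2)) = sqrt(0.55*0.15) = 0.287228.
arg = 0.618466 + 0.287228 = 0.905694.
d = 2*arccos(0.905694) = 0.8756

0.8756


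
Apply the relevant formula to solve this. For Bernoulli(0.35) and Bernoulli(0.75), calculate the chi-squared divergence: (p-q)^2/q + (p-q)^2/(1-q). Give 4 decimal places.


Chi-squared divergence between Bernoulli distributions:
chi^2 = (p-q)^2/q + (p-q)^2/(1-q).
p = 0.35, q = 0.75, p-q = -0.4.
(p-q)^2 = 0.16.
term1 = 0.16/0.75 = 0.213333.
term2 = 0.16/0.25 = 0.64.
chi^2 = 0.213333 + 0.64 = 0.8533

0.8533


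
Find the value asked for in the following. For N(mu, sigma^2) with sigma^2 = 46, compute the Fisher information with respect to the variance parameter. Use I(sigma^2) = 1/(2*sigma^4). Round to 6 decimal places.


Fisher information for variance: I(sigma^2) = 1/(2*sigma^4).
sigma^2 = 46, so sigma^4 = 2116.
I = 1/(2*2116) = 1/4232 = 0.000236

0.000236


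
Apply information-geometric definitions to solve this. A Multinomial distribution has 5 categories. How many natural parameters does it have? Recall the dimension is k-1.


Exponential family dimension calculation:
For Multinomial with k=5 categories, dim = k-1 = 4.

4


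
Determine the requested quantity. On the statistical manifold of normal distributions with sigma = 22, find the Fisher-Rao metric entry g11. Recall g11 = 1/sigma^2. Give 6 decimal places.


For the 2-parameter normal family, the Fisher metric has:
  g11 = 1/sigma^2, g22 = 2/sigma^2.
sigma = 22, sigma^2 = 484.
g11 = 0.002066

0.002066


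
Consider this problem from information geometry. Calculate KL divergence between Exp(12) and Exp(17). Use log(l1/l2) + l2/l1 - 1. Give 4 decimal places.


KL divergence for exponential family:
KL = log(l1/l2) + l2/l1 - 1.
log(12/17) = -0.348307.
17/12 = 1.416667.
KL = -0.348307 + 1.416667 - 1 = 0.0684

0.0684


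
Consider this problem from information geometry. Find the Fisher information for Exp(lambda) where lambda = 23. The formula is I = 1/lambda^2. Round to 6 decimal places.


Fisher information for exponential: I(lambda) = 1/lambda^2.
lambda = 23, lambda^2 = 529.
I = 1/529 = 0.001890

0.001890


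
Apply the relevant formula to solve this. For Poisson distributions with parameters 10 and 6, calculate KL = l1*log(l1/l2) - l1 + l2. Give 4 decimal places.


KL divergence for Poisson:
KL = l1*log(l1/l2) - l1 + l2.
l1 = 10, l2 = 6.
log(10/6) = 0.510826.
l1*log(l1/l2) = 10 * 0.510826 = 5.108256.
KL = 5.108256 - 10 + 6 = 1.1083

1.1083


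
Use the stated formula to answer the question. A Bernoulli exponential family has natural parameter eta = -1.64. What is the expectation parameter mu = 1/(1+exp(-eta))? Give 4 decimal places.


Dual coordinate (expectation parameter) for Bernoulli:
mu = 1/(1+exp(-eta)).
eta = -1.64.
exp(-eta) = exp(1.64) = 5.15517.
mu = 1/(1+5.15517) = 0.1625

0.1625


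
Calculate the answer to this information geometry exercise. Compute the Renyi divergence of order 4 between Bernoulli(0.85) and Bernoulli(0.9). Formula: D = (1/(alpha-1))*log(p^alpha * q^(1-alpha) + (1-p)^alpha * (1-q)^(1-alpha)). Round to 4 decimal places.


Renyi divergence of order alpha between Bernoulli distributions:
D = (1/(alpha-1))*log(p^alpha * q^(1-alpha) + (1-p)^alpha * (1-q)^(1-alpha)).
alpha = 4, p = 0.85, q = 0.9.
p^alpha * q^(1-alpha) = 0.85^4 * 0.9^-3 = 0.716058.
(1-p)^alpha * (1-q)^(1-alpha) = 0.15^4 * 0.1^-3 = 0.50625.
sum = 0.716058 + 0.50625 = 1.222308.
D = (1/3)*log(1.222308) = 0.0669

0.0669


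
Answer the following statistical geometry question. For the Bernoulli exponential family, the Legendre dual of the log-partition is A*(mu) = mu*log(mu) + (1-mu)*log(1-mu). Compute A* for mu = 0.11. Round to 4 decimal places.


Legendre transform for Bernoulli:
A*(mu) = mu*log(mu) + (1-mu)*log(1-mu).
mu = 0.11, 1-mu = 0.89.
mu*log(mu) = 0.11*log(0.11) = -0.2428.
(1-mu)*log(1-mu) = 0.89*log(0.89) = -0.103715.
A* = -0.2428 + -0.103715 = -0.3465

-0.3465


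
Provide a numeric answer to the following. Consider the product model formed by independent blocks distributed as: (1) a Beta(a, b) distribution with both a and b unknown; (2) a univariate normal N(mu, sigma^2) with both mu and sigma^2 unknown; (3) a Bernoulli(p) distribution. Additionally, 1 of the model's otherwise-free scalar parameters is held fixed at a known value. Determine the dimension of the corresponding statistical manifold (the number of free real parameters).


The dimension of a statistical manifold equals the number of free
(independent) real parameters of the model. For a product of independent
blocks the parameter counts add.
- Beta (a, b): 2.
- normal (mu, sigma^2): 2.
- Bernoulli (p): 1.
Total = 2 + 2 + 1 = 5.
1 parameter(s) fixed at known values: 5 - 1 = 4.
Dimension = 4

4


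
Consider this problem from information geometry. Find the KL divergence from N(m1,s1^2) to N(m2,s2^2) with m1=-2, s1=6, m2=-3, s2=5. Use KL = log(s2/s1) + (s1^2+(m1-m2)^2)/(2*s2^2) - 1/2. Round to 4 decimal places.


KL divergence between normal distributions:
KL = log(s2/s1) + (s1^2 + (m1-m2)^2)/(2*s2^2) - 1/2.
log(5/6) = -0.182322.
(6^2 + (-2--3)^2)/(2*5^2) = (36 + 1)/50 = 0.74.
KL = -0.182322 + 0.74 - 0.5 = 0.0577

0.0577


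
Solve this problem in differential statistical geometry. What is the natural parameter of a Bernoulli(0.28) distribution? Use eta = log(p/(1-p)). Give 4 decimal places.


Natural parameter for Bernoulli: eta = log(p/(1-p)).
p = 0.28, 1-p = 0.72.
p/(1-p) = 0.388889.
eta = log(0.388889) = -0.9445

-0.9445


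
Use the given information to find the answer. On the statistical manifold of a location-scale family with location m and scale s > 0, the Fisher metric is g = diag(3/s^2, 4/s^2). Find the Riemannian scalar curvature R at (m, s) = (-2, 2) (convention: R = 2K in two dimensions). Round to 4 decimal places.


The metric has the form g = (A dm^2 + B ds^2)/s^2 with A = 3, B = 4.
Substitute u = sqrt(A/B)*m: g = B*(du^2 + ds^2)/s^2, i.e. B times the
Poincare upper half-plane metric, which has constant Gaussian curvature -1.
Scaling a 2D metric by a constant c divides the Gaussian curvature by c,
so K = -1/B = -1/(4) = -0.2500 everywhere (the point (m, s) = (-2, 2) is irrelevant:
the curvature is constant).
Scalar curvature in dimension 2: R = 2K = -2/(4) = -0.5000.

-0.5000


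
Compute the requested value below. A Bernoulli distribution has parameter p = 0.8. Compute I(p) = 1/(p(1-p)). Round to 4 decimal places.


For Bernoulli(p), Fisher information is I(p) = 1/(p*(1-p)).
p = 0.8, 1-p = 0.2.
p*(1-p) = 0.16.
I(p) = 1/0.16 = 6.2500

6.2500


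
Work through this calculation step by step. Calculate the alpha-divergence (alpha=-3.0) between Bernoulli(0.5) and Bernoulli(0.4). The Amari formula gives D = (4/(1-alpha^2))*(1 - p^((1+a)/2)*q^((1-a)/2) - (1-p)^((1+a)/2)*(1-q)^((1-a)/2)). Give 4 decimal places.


Amari alpha-divergence:
D = (4/(1-alpha^2))*(1 - p^((1+a)/2)*q^((1-a)/2) - (1-p)^((1+a)/2)*(1-q)^((1-a)/2)).
alpha = -3.0, p = 0.5, q = 0.4.
e1 = (1+alpha)/2 = -1.0, e2 = (1-alpha)/2 = 2.0.
t1 = p^e1 * q^e2 = 0.5^-1.0 * 0.4^2.0 = 0.32.
t2 = (1-p)^e1 * (1-q)^e2 = 0.5^-1.0 * 0.6^2.0 = 0.72.
4/(1-alpha^2) = -0.5.
D = -0.5*(1 - 0.32 - 0.72) = 0.0200

0.0200


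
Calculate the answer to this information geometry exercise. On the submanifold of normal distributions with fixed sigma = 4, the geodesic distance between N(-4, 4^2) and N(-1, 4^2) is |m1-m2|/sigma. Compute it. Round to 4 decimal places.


On the fixed-variance normal subfamily, geodesic distance = |m1-m2|/sigma.
|-4 - -1| = 3.
sigma = 4.
d = 3/4 = 0.7500

0.7500


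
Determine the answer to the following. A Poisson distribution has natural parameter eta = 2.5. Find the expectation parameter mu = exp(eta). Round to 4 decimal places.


Expectation parameter for Poisson exponential family:
mu = exp(eta).
eta = 2.5.
mu = exp(2.5) = 12.1825

12.1825


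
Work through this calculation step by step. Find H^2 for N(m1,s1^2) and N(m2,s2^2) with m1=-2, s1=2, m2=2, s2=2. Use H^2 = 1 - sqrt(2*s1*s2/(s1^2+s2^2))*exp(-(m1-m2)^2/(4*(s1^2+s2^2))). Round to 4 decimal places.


Squared Hellinger distance for Gaussians:
H^2 = 1 - sqrt(2*s1*s2/(s1^2+s2^2)) * exp(-(m1-m2)^2/(4*(s1^2+s2^2))).
s1^2 = 4, s2^2 = 4, s1^2+s2^2 = 8.
sqrt(2*2*2/(8)) = 1.0.
(m1-m2)^2 = (-4)^2 = 16.
exp(-16/(4*8)) = exp(-0.5) = 0.606531.
H^2 = 1 - 1.0*0.606531 = 0.3935

0.3935


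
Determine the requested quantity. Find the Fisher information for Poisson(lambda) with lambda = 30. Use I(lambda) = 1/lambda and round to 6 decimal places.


Fisher information for Poisson: I(lambda) = 1/lambda.
lambda = 30.
I(lambda) = 1/30 = 0.033333

0.033333


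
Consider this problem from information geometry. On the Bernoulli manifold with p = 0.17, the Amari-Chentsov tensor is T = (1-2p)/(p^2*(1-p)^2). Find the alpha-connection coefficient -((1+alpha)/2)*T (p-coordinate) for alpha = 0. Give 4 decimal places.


Skewness (Amari-Chentsov) tensor: T = (1-2p)/(p^2*(1-p)^2).
p = 0.17, 1-2p = 0.66, p^2 = 0.0289, (1-p)^2 = 0.6889.
T = 0.66/(0.0289 * 0.6889) = 33.150487.
In the p-coordinate, Gamma^(alpha) = Gamma^(0) - (alpha/2)*T with Gamma^(0) = (1/2)*g'(p) = -T/2,
so Gamma^(alpha) = -((1+alpha)/2)*T.
alpha = 0, -(1+alpha)/2 = -0.5.
Gamma = -0.5 * 33.150487 = -16.5752

-16.5752


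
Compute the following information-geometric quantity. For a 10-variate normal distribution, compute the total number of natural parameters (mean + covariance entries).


Exponential family dimension calculation:
For 10-dim MVN: mean has 10 params, covariance has 10*11/2 = 55 unique entries.
Total dim = 10 + 55 = 65.

65


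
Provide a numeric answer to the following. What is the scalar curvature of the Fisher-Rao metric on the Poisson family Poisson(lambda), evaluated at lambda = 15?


This family has a single free parameter, so its statistical manifold
is 1-dimensional. The Riemann curvature tensor of any 1-dimensional
Riemannian manifold vanishes identically, so R = 0.

0


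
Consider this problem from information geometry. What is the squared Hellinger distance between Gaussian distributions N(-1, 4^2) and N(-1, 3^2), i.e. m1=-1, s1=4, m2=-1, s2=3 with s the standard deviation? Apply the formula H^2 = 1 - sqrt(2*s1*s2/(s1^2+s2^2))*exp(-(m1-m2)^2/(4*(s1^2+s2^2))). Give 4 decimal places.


Squared Hellinger distance for Gaussians:
H^2 = 1 - sqrt(2*s1*s2/(s1^2+s2^2)) * exp(-(m1-m2)^2/(4*(s1^2+s2^2))).
s1^2 = 16, s2^2 = 9, s1^2+s2^2 = 25.
sqrt(2*4*3/(25)) = 0.979796.
(m1-m2)^2 = (0)^2 = 0.
exp(-0/(4*25)) = exp(0.0) = 1.0.
H^2 = 1 - 0.979796*1.0 = 0.0202

0.0202


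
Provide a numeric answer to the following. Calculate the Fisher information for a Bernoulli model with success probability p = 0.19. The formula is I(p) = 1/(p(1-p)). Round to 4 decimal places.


For Bernoulli(p), Fisher information is I(p) = 1/(p*(1-p)).
p = 0.19, 1-p = 0.81.
p*(1-p) = 0.1539.
I(p) = 1/0.1539 = 6.4977

6.4977


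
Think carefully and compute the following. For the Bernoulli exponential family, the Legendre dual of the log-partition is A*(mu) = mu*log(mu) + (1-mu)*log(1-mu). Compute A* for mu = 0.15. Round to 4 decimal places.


Legendre transform for Bernoulli:
A*(mu) = mu*log(mu) + (1-mu)*log(1-mu).
mu = 0.15, 1-mu = 0.85.
mu*log(mu) = 0.15*log(0.15) = -0.284568.
(1-mu)*log(1-mu) = 0.85*log(0.85) = -0.138141.
A* = -0.284568 + -0.138141 = -0.4227

-0.4227


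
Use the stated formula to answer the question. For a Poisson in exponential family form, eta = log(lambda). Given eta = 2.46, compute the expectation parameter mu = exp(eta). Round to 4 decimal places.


Expectation parameter for Poisson exponential family:
mu = exp(eta).
eta = 2.46.
mu = exp(2.46) = 11.7048

11.7048


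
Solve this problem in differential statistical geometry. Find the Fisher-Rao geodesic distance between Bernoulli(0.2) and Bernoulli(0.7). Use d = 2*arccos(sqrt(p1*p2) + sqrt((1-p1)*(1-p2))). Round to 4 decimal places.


Geodesic distance on Bernoulli manifold:
d(p1,p2) = 2*arccos(sqrt(p1*p2) + sqrt((1-p1)*(1-p2))).
sqrt(p1*p2) = sqrt(0.2*0.7) = 0.374166.
sqrt((1-p1)*(1-p2)) = sqrt(0.8*0.3) = 0.489898.
arg = 0.374166 + 0.489898 = 0.864064.
d = 2*arccos(0.864064) = 1.0550

1.0550


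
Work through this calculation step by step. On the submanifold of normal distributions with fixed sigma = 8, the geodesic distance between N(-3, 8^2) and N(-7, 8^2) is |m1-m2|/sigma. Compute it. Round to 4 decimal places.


On the fixed-variance normal subfamily, geodesic distance = |m1-m2|/sigma.
|-3 - -7| = 4.
sigma = 8.
d = 4/8 = 0.5000

0.5000


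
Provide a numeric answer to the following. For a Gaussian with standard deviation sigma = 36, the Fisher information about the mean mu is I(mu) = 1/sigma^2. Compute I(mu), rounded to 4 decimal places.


The Fisher information for the mean of a normal distribution is I(mu) = 1/sigma^2.
sigma = 36, so sigma^2 = 1296.
I(mu) = 1/1296 = 0.0008

0.0008


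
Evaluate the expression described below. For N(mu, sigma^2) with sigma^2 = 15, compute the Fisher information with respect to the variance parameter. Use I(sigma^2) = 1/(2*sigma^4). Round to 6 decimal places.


Fisher information for variance: I(sigma^2) = 1/(2*sigma^4).
sigma^2 = 15, so sigma^4 = 225.
I = 1/(2*225) = 1/450 = 0.002222

0.002222


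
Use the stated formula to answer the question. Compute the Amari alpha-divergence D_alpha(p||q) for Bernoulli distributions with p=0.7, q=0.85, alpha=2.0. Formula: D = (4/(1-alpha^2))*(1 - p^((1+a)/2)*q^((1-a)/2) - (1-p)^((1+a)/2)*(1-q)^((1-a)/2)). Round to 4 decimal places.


Amari alpha-divergence:
D = (4/(1-alpha^2))*(1 - p^((1+a)/2)*q^((1-a)/2) - (1-p)^((1+a)/2)*(1-q)^((1-a)/2)).
alpha = 2.0, p = 0.7, q = 0.85.
e1 = (1+alpha)/2 = 1.5, e2 = (1-alpha)/2 = -0.5.
t1 = p^e1 * q^e2 = 0.7^1.5 * 0.85^-0.5 = 0.63524.
t2 = (1-p)^e1 * (1-q)^e2 = 0.3^1.5 * 0.15^-0.5 = 0.424264.
4/(1-alpha^2) = -1.333333.
D = -1.333333*(1 - 0.63524 - 0.424264) = 0.0793

0.0793


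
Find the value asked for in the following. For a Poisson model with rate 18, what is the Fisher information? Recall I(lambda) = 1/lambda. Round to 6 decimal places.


Fisher information for Poisson: I(lambda) = 1/lambda.
lambda = 18.
I(lambda) = 1/18 = 0.055556

0.055556


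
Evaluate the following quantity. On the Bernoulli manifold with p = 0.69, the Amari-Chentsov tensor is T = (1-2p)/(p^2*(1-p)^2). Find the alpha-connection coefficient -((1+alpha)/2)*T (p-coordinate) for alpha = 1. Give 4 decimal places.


Skewness (Amari-Chentsov) tensor: T = (1-2p)/(p^2*(1-p)^2).
p = 0.69, 1-2p = -0.38, p^2 = 0.4761, (1-p)^2 = 0.0961.
T = -0.38/(0.4761 * 0.0961) = -8.305428.
In the p-coordinate, Gamma^(alpha) = Gamma^(0) - (alpha/2)*T with Gamma^(0) = (1/2)*g'(p) = -T/2,
so Gamma^(alpha) = -((1+alpha)/2)*T.
alpha = 1, -(1+alpha)/2 = -1.0.
Gamma = -1.0 * -8.305428 = 8.3054

8.3054


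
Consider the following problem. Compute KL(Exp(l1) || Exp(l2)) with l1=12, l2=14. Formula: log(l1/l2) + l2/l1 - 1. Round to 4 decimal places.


KL divergence for exponential family:
KL = log(l1/l2) + l2/l1 - 1.
log(12/14) = -0.154151.
14/12 = 1.166667.
KL = -0.154151 + 1.166667 - 1 = 0.0125

0.0125


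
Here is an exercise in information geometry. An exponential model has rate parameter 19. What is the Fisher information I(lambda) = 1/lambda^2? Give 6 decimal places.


Fisher information for exponential: I(lambda) = 1/lambda^2.
lambda = 19, lambda^2 = 361.
I = 1/361 = 0.002770

0.002770


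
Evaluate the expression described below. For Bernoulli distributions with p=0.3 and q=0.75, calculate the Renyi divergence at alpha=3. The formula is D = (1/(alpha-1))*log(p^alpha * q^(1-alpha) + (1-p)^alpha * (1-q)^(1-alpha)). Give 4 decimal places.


Renyi divergence of order alpha between Bernoulli distributions:
D = (1/(alpha-1))*log(p^alpha * q^(1-alpha) + (1-p)^alpha * (1-q)^(1-alpha)).
alpha = 3, p = 0.3, q = 0.75.
p^alpha * q^(1-alpha) = 0.3^3 * 0.75^-2 = 0.048.
(1-p)^alpha * (1-q)^(1-alpha) = 0.7^3 * 0.25^-2 = 5.488.
sum = 0.048 + 5.488 = 5.536.
D = (1/2)*log(5.536) = 0.8556

0.8556


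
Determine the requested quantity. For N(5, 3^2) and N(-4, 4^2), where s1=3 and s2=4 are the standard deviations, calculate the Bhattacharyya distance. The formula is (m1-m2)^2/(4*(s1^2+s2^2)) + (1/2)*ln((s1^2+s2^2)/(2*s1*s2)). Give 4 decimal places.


Bhattacharyya distance between two Gaussians:
DB = (m1-m2)^2/(4*(s1^2+s2^2)) + (1/2)*ln((s1^2+s2^2)/(2*s1*s2)).
(m1-m2)^2 = (9)^2 = 81.
s1^2+s2^2 = 9 + 16 = 25.
term1 = 81/100 = 0.81.
term2 = 0.5*ln(25/24.0) = 0.020411.
DB = 0.81 + 0.020411 = 0.8304

0.8304
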